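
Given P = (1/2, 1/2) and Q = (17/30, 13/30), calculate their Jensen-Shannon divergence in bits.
0.0032 bits

Jensen-Shannon divergence is:
JSD(P||Q) = 0.5 × D_KL(P||M) + 0.5 × D_KL(Q||M)
where M = 0.5 × (P + Q) is the mixture distribution.

M = 0.5 × (1/2, 1/2) + 0.5 × (17/30, 13/30) = (8/15, 7/15)

D_KL(P||M) = 0.0032 bits
D_KL(Q||M) = 0.0032 bits

JSD(P||Q) = 0.5 × 0.0032 + 0.5 × 0.0032 = 0.0032 bits

Unlike KL divergence, JSD is symmetric and bounded: 0 ≤ JSD ≤ log(2).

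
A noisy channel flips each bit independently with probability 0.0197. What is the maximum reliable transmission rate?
0.8602 bits

For a binary symmetric channel (BSC) with error probability p:
Capacity C = 1 - H(p) bits per symbol

where H(p) = -p log₂(p) - (1-p) log₂(1-p) is the binary entropy function.

H(0.0197) = 0.1398 bits
C = 1 - 0.1398 = 0.8602 bits per symbol

This means we can reliably transmit up to 0.8602 bits of information per channel use.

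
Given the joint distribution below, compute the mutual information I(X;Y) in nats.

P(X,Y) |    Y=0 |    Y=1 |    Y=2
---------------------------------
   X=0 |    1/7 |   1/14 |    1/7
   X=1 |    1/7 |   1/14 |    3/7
0.0334 nats

Mutual information: I(X;Y) = H(X) + H(Y) - H(X,Y)

Marginals:
P(X) = (5/14, 9/14), H(X) = 0.6518 nats
P(Y) = (2/7, 1/7, 4/7), H(Y) = 0.9557 nats

Joint entropy: H(X,Y) = 1.5741 nats

I(X;Y) = 0.6518 + 0.9557 - 1.5741 = 0.0334 nats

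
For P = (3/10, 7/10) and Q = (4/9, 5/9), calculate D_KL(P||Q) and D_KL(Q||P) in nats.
D_KL(P||Q) = 0.0439, D_KL(Q||P) = 0.0463

KL divergence is not symmetric: D_KL(P||Q) ≠ D_KL(Q||P) in general.

D_KL(P||Q) = 0.0439 nats
D_KL(Q||P) = 0.0463 nats

No, they are not equal!

This asymmetry is why KL divergence is not a true distance metric.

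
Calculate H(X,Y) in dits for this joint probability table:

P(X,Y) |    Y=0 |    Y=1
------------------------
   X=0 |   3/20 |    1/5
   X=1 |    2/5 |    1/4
0.5731 dits

Joint entropy is H(X,Y) = -Σ_{x,y} p(x,y) log p(x,y).

Summing over all non-zero entries:
H(X,Y) = -[3/20·log_10(3/20) + 1/5·log_10(1/5) + 2/5·log_10(2/5) + 1/4·log_10(1/4)]
H(X,Y) = 0.5731 dits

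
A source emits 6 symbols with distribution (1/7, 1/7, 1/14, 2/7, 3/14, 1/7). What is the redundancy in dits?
0.0353 dits

Redundancy measures how far a source is from maximum entropy:
R = H_max - H(X)

Maximum entropy for 6 symbols: H_max = log_10(6) = 0.7782 dits
Actual entropy: H(X) = 0.7429 dits
Redundancy: R = 0.7782 - 0.7429 = 0.0353 dits

This redundancy represents potential for compression: the source could be compressed by 0.0353 dits per symbol.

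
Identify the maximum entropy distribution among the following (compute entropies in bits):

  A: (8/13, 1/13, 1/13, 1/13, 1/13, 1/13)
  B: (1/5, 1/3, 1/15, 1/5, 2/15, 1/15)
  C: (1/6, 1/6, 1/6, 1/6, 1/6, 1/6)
C

For a discrete distribution over n outcomes, entropy is maximized by the uniform distribution.

Computing entropies:
H(A) = 1.8543 bits
H(B) = 2.3656 bits
H(C) = 2.5850 bits

The uniform distribution (where all probabilities equal 1/6) achieves the maximum entropy of log_2(6) = 2.5850 bits.

Distribution C has the highest entropy.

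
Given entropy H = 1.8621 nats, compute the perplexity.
6.4372

Perplexity is e^H (or exp(H) for natural log).

H = 1.8621 nats
Perplexity = e^1.8621 = 6.4372

Interpretation: The model's uncertainty is equivalent to choosing uniformly among 6.4 options.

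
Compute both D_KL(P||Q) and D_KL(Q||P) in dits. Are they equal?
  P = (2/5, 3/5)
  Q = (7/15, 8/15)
D_KL(P||Q) = 0.0039, D_KL(Q||P) = 0.0040

KL divergence is not symmetric: D_KL(P||Q) ≠ D_KL(Q||P) in general.

D_KL(P||Q) = 0.0039 dits
D_KL(Q||P) = 0.0040 dits

No, they are not equal!

This asymmetry is why KL divergence is not a true distance metric.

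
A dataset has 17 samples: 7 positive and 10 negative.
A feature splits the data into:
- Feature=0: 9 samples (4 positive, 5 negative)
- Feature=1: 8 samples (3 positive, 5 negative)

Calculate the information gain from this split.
0.0036 bits

Information Gain = H(Y) - H(Y|Feature)

Before split:
P(positive) = 7/17 = 0.4118
H(Y) = 0.9774 bits

After split:
Feature=0: H = 0.9911 bits (weight = 9/17)
Feature=1: H = 0.9544 bits (weight = 8/17)
H(Y|Feature) = (9/17)×0.9911 + (8/17)×0.9544 = 0.9738 bits

Information Gain = 0.9774 - 0.9738 = 0.0036 bits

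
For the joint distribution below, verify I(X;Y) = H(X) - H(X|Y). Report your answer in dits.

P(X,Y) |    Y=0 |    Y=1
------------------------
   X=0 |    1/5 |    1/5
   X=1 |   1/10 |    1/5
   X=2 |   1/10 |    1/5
I(X;Y) = 0.0060 dits

Mutual information has multiple equivalent forms:
- I(X;Y) = H(X) - H(X|Y)
- I(X;Y) = H(Y) - H(Y|X)
- I(X;Y) = H(X) + H(Y) - H(X,Y)

Computing all quantities:
H(X) = 0.4729, H(Y) = 0.2923, H(X,Y) = 0.7592
H(X|Y) = 0.4669, H(Y|X) = 0.2863

Verification:
H(X) - H(X|Y) = 0.4729 - 0.4669 = 0.0060
H(Y) - H(Y|X) = 0.2923 - 0.2863 = 0.0060
H(X) + H(Y) - H(X,Y) = 0.4729 + 0.2923 - 0.7592 = 0.0060

All forms give I(X;Y) = 0.0060 dits. ✓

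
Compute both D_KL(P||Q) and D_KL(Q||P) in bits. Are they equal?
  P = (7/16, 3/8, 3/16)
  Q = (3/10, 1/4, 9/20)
D_KL(P||Q) = 0.2207, D_KL(Q||P) = 0.2588

KL divergence is not symmetric: D_KL(P||Q) ≠ D_KL(Q||P) in general.

D_KL(P||Q) = 0.2207 bits
D_KL(Q||P) = 0.2588 bits

No, they are not equal!

This asymmetry is why KL divergence is not a true distance metric.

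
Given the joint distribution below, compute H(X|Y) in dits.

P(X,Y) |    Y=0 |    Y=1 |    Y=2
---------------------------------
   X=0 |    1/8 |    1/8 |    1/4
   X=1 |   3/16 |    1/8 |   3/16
0.2964 dits

Using the chain rule: H(X|Y) = H(X,Y) - H(Y)

First, compute H(X,Y) = 0.7618 dits

Marginal P(Y) = (5/16, 1/4, 7/16)
H(Y) = 0.4654 dits

H(X|Y) = H(X,Y) - H(Y) = 0.7618 - 0.4654 = 0.2964 dits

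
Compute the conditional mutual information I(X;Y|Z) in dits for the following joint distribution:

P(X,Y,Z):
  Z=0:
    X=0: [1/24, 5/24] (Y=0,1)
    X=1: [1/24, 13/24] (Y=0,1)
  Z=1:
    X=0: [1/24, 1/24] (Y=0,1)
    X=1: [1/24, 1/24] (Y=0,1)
0.0035 dits

Conditional mutual information: I(X;Y|Z) = H(X|Z) + H(Y|Z) - H(X,Y|Z)

H(Z) = 0.1957
H(X,Z) = 0.4669 → H(X|Z) = 0.2713
H(Y,Z) = 0.3635 → H(Y|Z) = 0.1678
H(X,Y,Z) = 0.6312 → H(X,Y|Z) = 0.4355

I(X;Y|Z) = 0.2713 + 0.1678 - 0.4355 = 0.0035 dits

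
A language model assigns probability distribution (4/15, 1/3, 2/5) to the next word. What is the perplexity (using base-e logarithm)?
2.9600

Perplexity is e^H (or exp(H) for natural log).

First, H = -Σ p log p = 1.0852 nats
Perplexity = e^1.0852 = 2.9600

Interpretation: The model's uncertainty is equivalent to choosing uniformly among 3.0 options.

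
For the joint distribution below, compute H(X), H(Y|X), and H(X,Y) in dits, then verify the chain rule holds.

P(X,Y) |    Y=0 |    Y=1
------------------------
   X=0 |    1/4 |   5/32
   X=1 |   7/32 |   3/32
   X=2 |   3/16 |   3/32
H(X,Y) = 0.7499, H(X) = 0.4717, H(Y|X) = 0.2782 (all in dits)

Chain rule: H(X,Y) = H(X) + H(Y|X)

Left side — joint entropy directly:
H(X,Y) = -Σ p(x,y) log p(x,y) = 0.7499 dits

Right side — compute H(Y|X) from the conditional distributions:
P(X) = (13/32, 5/16, 9/32), so H(X) = 0.4717 dits
H(Y|X) = Σ_x P(X=x) · H(Y|X=x):
  P(Y|X=0) = (8/13, 5/13), H(Y|X=0) = 0.2894, weight P(X=0) = 13/32
  P(Y|X=1) = (7/10, 3/10), H(Y|X=1) = 0.2653, weight P(X=1) = 5/16
  P(Y|X=2) = (2/3, 1/3), H(Y|X=2) = 0.2764, weight P(X=2) = 9/32
H(Y|X) = 0.2782 dits

H(X) + H(Y|X) = 0.4717 + 0.2782 = 0.7499 dits

Both sides equal 0.7499 dits. ✓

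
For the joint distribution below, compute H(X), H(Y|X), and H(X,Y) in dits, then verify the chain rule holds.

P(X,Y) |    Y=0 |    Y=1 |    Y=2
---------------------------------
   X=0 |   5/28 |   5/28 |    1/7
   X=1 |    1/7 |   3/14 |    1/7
H(X,Y) = 0.7728, H(X) = 0.3010, H(Y|X) = 0.4717 (all in dits)

Chain rule: H(X,Y) = H(X) + H(Y|X)

Left side — joint entropy directly:
H(X,Y) = -Σ p(x,y) log p(x,y) = 0.7728 dits

Right side — compute H(Y|X) from the conditional distributions:
P(X) = (1/2, 1/2), so H(X) = 0.3010 dits
H(Y|X) = Σ_x P(X=x) · H(Y|X=x):
  P(Y|X=0) = (5/14, 5/14, 2/7), H(Y|X=0) = 0.4748, weight P(X=0) = 1/2
  P(Y|X=1) = (2/7, 3/7, 2/7), H(Y|X=1) = 0.4686, weight P(X=1) = 1/2
H(Y|X) = 0.4717 dits

H(X) + H(Y|X) = 0.3010 + 0.4717 = 0.7728 dits

Both sides equal 0.7728 dits. ✓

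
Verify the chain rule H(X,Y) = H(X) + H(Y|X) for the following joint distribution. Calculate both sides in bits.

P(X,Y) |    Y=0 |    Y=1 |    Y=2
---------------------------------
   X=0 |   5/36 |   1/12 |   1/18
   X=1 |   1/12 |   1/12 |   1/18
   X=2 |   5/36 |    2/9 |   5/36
H(X,Y) = 3.0284, H(X) = 1.4955, H(Y|X) = 1.5329 (all in bits)

Chain rule: H(X,Y) = H(X) + H(Y|X)

Left side — joint entropy directly:
H(X,Y) = -Σ p(x,y) log p(x,y) = 3.0284 bits

Right side — compute H(Y|X) from the conditional distributions:
P(X) = (5/18, 2/9, 1/2), so H(X) = 1.4955 bits
H(Y|X) = Σ_x P(X=x) · H(Y|X=x):
  P(Y|X=0) = (1/2, 3/10, 1/5), H(Y|X=0) = 1.4855, weight P(X=0) = 5/18
  P(Y|X=1) = (3/8, 3/8, 1/4), H(Y|X=1) = 1.5613, weight P(X=1) = 2/9
  P(Y|X=2) = (5/18, 4/9, 5/18), H(Y|X=2) = 1.5466, weight P(X=2) = 1/2
H(Y|X) = 1.5329 bits

H(X) + H(Y|X) = 1.4955 + 1.5329 = 3.0284 bits

Both sides equal 3.0284 bits. ✓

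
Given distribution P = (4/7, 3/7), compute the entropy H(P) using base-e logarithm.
0.6829 nats

Shannon entropy is H(X) = -Σ p(x) log p(x).

For P = (4/7, 3/7):
H = -4/7 × log_e(4/7) -3/7 × log_e(3/7)
H = 0.6829 nats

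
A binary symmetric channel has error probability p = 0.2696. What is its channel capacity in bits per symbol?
0.1591 bits

For a binary symmetric channel (BSC) with error probability p:
Capacity C = 1 - H(p) bits per symbol

where H(p) = -p log₂(p) - (1-p) log₂(1-p) is the binary entropy function.

H(0.2696) = 0.8409 bits
C = 1 - 0.8409 = 0.1591 bits per symbol

This means we can reliably transmit up to 0.1591 bits of information per channel use.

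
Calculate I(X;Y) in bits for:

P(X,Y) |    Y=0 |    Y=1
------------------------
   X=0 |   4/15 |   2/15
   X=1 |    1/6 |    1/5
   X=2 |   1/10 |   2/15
0.0351 bits

Mutual information: I(X;Y) = H(X) + H(Y) - H(X,Y)

Marginals:
P(X) = (2/5, 11/30, 7/30), H(X) = 1.5494 bits
P(Y) = (8/15, 7/15), H(Y) = 0.9968 bits

Joint entropy: H(X,Y) = 2.5111 bits

I(X;Y) = 1.5494 + 0.9968 - 2.5111 = 0.0351 bits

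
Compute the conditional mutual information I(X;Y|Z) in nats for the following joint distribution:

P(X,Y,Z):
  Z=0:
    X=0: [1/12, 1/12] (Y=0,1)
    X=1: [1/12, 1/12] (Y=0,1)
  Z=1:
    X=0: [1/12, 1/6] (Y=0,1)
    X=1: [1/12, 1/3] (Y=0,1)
0.0073 nats

Conditional mutual information: I(X;Y|Z) = H(X|Z) + H(Y|Z) - H(X,Y|Z)

H(Z) = 0.6365
H(X,Z) = 1.3086 → H(X|Z) = 0.6721
H(Y,Z) = 1.2425 → H(Y|Z) = 0.6059
H(X,Y,Z) = 1.9073 → H(X,Y|Z) = 1.2708

I(X;Y|Z) = 0.6721 + 0.6059 - 1.2708 = 0.0073 nats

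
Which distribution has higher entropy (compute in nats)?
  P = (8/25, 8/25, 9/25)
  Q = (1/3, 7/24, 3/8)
P

Computing entropies in nats:
H(P) = 1.0970
H(Q) = 1.0934

Distribution P has higher entropy.

Intuition: The distribution closer to uniform (more spread out) has higher entropy.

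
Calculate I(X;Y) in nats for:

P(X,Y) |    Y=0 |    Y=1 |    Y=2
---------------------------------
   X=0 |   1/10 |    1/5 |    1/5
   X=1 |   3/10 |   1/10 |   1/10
0.0863 nats

Mutual information: I(X;Y) = H(X) + H(Y) - H(X,Y)

Marginals:
P(X) = (1/2, 1/2), H(X) = 0.6931 nats
P(Y) = (2/5, 3/10, 3/10), H(Y) = 1.0889 nats

Joint entropy: H(X,Y) = 1.6957 nats

I(X;Y) = 0.6931 + 1.0889 - 1.6957 = 0.0863 nats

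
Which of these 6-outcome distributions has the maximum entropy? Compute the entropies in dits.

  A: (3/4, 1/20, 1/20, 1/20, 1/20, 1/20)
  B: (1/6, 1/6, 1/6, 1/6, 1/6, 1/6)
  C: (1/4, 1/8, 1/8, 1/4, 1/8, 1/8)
B

For a discrete distribution over n outcomes, entropy is maximized by the uniform distribution.

Computing entropies:
H(A) = 0.4190 dits
H(B) = 0.7782 dits
H(C) = 0.7526 dits

The uniform distribution (where all probabilities equal 1/6) achieves the maximum entropy of log_10(6) = 0.7782 dits.

Distribution B has the highest entropy.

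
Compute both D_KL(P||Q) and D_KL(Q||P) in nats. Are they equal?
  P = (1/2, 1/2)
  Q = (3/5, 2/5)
D_KL(P||Q) = 0.0204, D_KL(Q||P) = 0.0201

KL divergence is not symmetric: D_KL(P||Q) ≠ D_KL(Q||P) in general.

D_KL(P||Q) = 0.0204 nats
D_KL(Q||P) = 0.0201 nats

No, they are not equal!

This asymmetry is why KL divergence is not a true distance metric.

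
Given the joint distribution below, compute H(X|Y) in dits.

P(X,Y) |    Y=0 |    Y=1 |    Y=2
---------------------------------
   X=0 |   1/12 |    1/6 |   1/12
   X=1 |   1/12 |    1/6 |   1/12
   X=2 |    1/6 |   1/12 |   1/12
0.4607 dits

Using the chain rule: H(X|Y) = H(X,Y) - H(Y)

First, compute H(X,Y) = 0.9287 dits

Marginal P(Y) = (1/3, 5/12, 1/4)
H(Y) = 0.4680 dits

H(X|Y) = H(X,Y) - H(Y) = 0.9287 - 0.4680 = 0.4607 dits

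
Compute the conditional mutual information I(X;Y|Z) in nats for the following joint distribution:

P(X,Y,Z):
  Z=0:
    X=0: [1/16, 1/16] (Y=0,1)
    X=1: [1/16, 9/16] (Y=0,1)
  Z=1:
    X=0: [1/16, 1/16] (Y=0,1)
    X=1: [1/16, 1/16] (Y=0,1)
0.0481 nats

Conditional mutual information: I(X;Y|Z) = H(X|Z) + H(Y|Z) - H(X,Y|Z)

H(Z) = 0.5623
H(X,Z) = 1.0735 → H(X|Z) = 0.5112
H(Y,Z) = 1.0735 → H(Y|Z) = 0.5112
H(X,Y,Z) = 1.5366 → H(X,Y|Z) = 0.9743

I(X;Y|Z) = 0.5112 + 0.5112 - 0.9743 = 0.0481 nats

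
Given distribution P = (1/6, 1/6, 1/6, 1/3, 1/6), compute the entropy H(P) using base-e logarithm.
1.5607 nats

Shannon entropy is H(X) = -Σ p(x) log p(x).

For P = (1/6, 1/6, 1/6, 1/3, 1/6):
H = -1/6 × log_e(1/6) -1/6 × log_e(1/6) -1/6 × log_e(1/6) -1/3 × log_e(1/3) -1/6 × log_e(1/6)
H = 1.5607 nats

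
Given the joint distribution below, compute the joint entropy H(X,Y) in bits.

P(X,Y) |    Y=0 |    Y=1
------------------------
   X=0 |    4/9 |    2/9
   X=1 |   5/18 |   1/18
1.7472 bits

Joint entropy is H(X,Y) = -Σ_{x,y} p(x,y) log p(x,y).

Summing over all non-zero entries:
H(X,Y) = -[4/9·log_2(4/9) + 2/9·log_2(2/9) + 5/18·log_2(5/18) + 1/18·log_2(1/18)]
H(X,Y) = 1.7472 bits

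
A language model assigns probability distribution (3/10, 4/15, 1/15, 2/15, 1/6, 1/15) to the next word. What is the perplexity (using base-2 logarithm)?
5.1656

Perplexity is 2^H (or exp(H) for natural log).

First, H = -Σ p log p = 2.3689 bits
Perplexity = 2^2.3689 = 5.1656

Interpretation: The model's uncertainty is equivalent to choosing uniformly among 5.2 options.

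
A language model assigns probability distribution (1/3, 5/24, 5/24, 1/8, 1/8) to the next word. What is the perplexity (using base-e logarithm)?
4.6630

Perplexity is e^H (or exp(H) for natural log).

First, H = -Σ p log p = 1.5397 nats
Perplexity = e^1.5397 = 4.6630

Interpretation: The model's uncertainty is equivalent to choosing uniformly among 4.7 options.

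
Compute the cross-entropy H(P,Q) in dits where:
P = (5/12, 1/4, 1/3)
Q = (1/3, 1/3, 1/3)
0.4771 dits

Cross-entropy: H(P,Q) = -Σ p(x) log q(x)

Alternatively: H(P,Q) = H(P) + D_KL(P||Q)
H(P) = 0.4680 dits
D_KL(P||Q) = 0.0091 dits

H(P,Q) = 0.4680 + 0.0091 = 0.4771 dits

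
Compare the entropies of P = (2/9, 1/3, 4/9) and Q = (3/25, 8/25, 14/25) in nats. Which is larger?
P

Computing entropies in nats:
H(P) = 1.0609
H(Q) = 0.9437

Distribution P has higher entropy.

Intuition: The distribution closer to uniform (more spread out) has higher entropy.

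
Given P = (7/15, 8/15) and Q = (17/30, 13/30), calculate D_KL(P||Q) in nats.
0.0201 nats

KL divergence: D_KL(P||Q) = Σ p(x) log(p(x)/q(x))

Computing term by term:
  x=0: 7/15 × log_e[(7/15)/(17/30)] = 7/15 × -0.1942 = -0.0906
  x=1: 8/15 × log_e[(8/15)/(13/30)] = 8/15 × 0.2076 = 0.1107

D_KL(P||Q) = 0.0201 nats

Note: KL divergence is always non-negative and equals 0 iff P = Q.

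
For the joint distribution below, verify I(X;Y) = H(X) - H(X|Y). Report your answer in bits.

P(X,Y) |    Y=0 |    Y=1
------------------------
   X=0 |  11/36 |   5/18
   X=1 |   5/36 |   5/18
I(X;Y) = 0.0261 bits

Mutual information has multiple equivalent forms:
- I(X;Y) = H(X) - H(X|Y)
- I(X;Y) = H(Y) - H(Y|X)
- I(X;Y) = H(X) + H(Y) - H(X,Y)

Computing all quantities:
H(X) = 0.9799, H(Y) = 0.9911, H(X,Y) = 1.9449
H(X|Y) = 0.9538, H(Y|X) = 0.9650

Verification:
H(X) - H(X|Y) = 0.9799 - 0.9538 = 0.0261
H(Y) - H(Y|X) = 0.9911 - 0.9650 = 0.0261
H(X) + H(Y) - H(X,Y) = 0.9799 + 0.9911 - 1.9449 = 0.0261

All forms give I(X;Y) = 0.0261 bits. ✓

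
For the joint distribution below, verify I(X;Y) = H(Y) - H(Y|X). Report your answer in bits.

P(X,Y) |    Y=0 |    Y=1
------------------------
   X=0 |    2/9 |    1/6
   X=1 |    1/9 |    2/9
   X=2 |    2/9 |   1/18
I(X;Y) = 0.1013 bits

Mutual information has multiple equivalent forms:
- I(X;Y) = H(X) - H(X|Y)
- I(X;Y) = H(Y) - H(Y|X)
- I(X;Y) = H(X) + H(Y) - H(X,Y)

Computing all quantities:
H(X) = 1.5715, H(Y) = 0.9911, H(X,Y) = 2.4613
H(X|Y) = 1.4702, H(Y|X) = 0.8898

Verification:
H(X) - H(X|Y) = 1.5715 - 1.4702 = 0.1013
H(Y) - H(Y|X) = 0.9911 - 0.8898 = 0.1013
H(X) + H(Y) - H(X,Y) = 1.5715 + 0.9911 - 2.4613 = 0.1013

All forms give I(X;Y) = 0.1013 bits. ✓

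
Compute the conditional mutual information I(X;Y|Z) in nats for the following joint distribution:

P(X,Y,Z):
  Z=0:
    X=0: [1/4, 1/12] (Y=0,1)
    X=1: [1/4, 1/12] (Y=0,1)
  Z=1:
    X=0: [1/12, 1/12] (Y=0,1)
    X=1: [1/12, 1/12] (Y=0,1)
0.0000 nats

Conditional mutual information: I(X;Y|Z) = H(X|Z) + H(Y|Z) - H(X,Y|Z)

H(Z) = 0.6365
H(X,Z) = 1.3297 → H(X|Z) = 0.6931
H(Y,Z) = 1.2425 → H(Y|Z) = 0.6059
H(X,Y,Z) = 1.9356 → H(X,Y|Z) = 1.2991

I(X;Y|Z) = 0.6931 + 0.6059 - 1.2991 = 0.0000 nats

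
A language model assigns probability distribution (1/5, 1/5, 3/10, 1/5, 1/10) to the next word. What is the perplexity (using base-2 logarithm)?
4.7451

Perplexity is 2^H (or exp(H) for natural log).

First, H = -Σ p log p = 2.2464 bits
Perplexity = 2^2.2464 = 4.7451

Interpretation: The model's uncertainty is equivalent to choosing uniformly among 4.7 options.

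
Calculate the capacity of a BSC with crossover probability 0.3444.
0.0710 bits

For a binary symmetric channel (BSC) with error probability p:
Capacity C = 1 - H(p) bits per symbol

where H(p) = -p log₂(p) - (1-p) log₂(1-p) is the binary entropy function.

H(0.3444) = 0.9290 bits
C = 1 - 0.9290 = 0.0710 bits per symbol

This means we can reliably transmit up to 0.0710 bits of information per channel use.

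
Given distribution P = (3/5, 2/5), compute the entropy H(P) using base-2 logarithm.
0.9710 bits

Shannon entropy is H(X) = -Σ p(x) log p(x).

For P = (3/5, 2/5):
H = -3/5 × log_2(3/5) -2/5 × log_2(2/5)
H = 0.9710 bits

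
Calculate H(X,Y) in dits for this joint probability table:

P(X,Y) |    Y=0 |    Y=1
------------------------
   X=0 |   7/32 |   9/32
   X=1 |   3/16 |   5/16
0.5935 dits

Joint entropy is H(X,Y) = -Σ_{x,y} p(x,y) log p(x,y).

Summing over all non-zero entries:
H(X,Y) = -[7/32·log_10(7/32) + 9/32·log_10(9/32) + 3/16·log_10(3/16) + 5/16·log_10(5/16)]
H(X,Y) = 0.5935 dits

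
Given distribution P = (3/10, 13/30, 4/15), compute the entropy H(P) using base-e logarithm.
1.0760 nats

Shannon entropy is H(X) = -Σ p(x) log p(x).

For P = (3/10, 13/30, 4/15):
H = -3/10 × log_e(3/10) -13/30 × log_e(13/30) -4/15 × log_e(4/15)
H = 1.0760 nats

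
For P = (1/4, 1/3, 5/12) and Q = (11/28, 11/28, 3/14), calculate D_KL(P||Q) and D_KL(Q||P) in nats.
D_KL(P||Q) = 0.1093, D_KL(Q||P) = 0.0996

KL divergence is not symmetric: D_KL(P||Q) ≠ D_KL(Q||P) in general.

D_KL(P||Q) = 0.1093 nats
D_KL(Q||P) = 0.0996 nats

No, they are not equal!

This asymmetry is why KL divergence is not a true distance metric.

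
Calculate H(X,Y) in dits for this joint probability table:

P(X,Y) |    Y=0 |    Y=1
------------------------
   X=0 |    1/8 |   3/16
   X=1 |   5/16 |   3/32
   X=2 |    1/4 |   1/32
0.7010 dits

Joint entropy is H(X,Y) = -Σ_{x,y} p(x,y) log p(x,y).

Summing over all non-zero entries:
H(X,Y) = -[1/8·log_10(1/8) + 3/16·log_10(3/16) + 5/16·log_10(5/16) + 3/32·log_10(3/32) + 1/4·log_10(1/4) + 1/32·log_10(1/32)]
H(X,Y) = 0.7010 dits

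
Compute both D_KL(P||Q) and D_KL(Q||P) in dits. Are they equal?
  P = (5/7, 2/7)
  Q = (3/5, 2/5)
D_KL(P||Q) = 0.0123, D_KL(Q||P) = 0.0130

KL divergence is not symmetric: D_KL(P||Q) ≠ D_KL(Q||P) in general.

D_KL(P||Q) = 0.0123 dits
D_KL(Q||P) = 0.0130 dits

No, they are not equal!

This asymmetry is why KL divergence is not a true distance metric.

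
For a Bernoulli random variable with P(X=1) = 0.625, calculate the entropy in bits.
0.9544 bits

The binary entropy function is:
H(p) = -p log(p) - (1-p) log(1-p)

H(0.625) = -0.625 × log_2(0.625) - 0.375 × log_2(0.375)
H(0.625) = 0.9544 bits

Note: Binary entropy is maximized at p=0.5 (H=1 bit) and minimized at p=0 or p=1 (H=0).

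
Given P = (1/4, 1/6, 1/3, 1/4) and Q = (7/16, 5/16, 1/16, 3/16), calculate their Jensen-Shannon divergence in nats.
0.0773 nats

Jensen-Shannon divergence is:
JSD(P||Q) = 0.5 × D_KL(P||M) + 0.5 × D_KL(Q||M)
where M = 0.5 × (P + Q) is the mixture distribution.

M = 0.5 × (1/4, 1/6, 1/3, 1/4) + 0.5 × (7/16, 5/16, 1/16, 3/16) = (11/32, 0.239583, 0.197917, 7/32)

D_KL(P||M) = 0.0671 nats
D_KL(Q||M) = 0.0876 nats

JSD(P||Q) = 0.5 × 0.0671 + 0.5 × 0.0876 = 0.0773 nats

Unlike KL divergence, JSD is symmetric and bounded: 0 ≤ JSD ≤ log(2).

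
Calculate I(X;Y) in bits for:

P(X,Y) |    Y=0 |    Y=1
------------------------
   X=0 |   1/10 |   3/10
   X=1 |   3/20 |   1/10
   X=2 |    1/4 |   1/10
0.1307 bits

Mutual information: I(X;Y) = H(X) + H(Y) - H(X,Y)

Marginals:
P(X) = (2/5, 1/4, 7/20), H(X) = 1.5589 bits
P(Y) = (1/2, 1/2), H(Y) = 1.0000 bits

Joint entropy: H(X,Y) = 2.4282 bits

I(X;Y) = 1.5589 + 1.0000 - 2.4282 = 0.1307 bits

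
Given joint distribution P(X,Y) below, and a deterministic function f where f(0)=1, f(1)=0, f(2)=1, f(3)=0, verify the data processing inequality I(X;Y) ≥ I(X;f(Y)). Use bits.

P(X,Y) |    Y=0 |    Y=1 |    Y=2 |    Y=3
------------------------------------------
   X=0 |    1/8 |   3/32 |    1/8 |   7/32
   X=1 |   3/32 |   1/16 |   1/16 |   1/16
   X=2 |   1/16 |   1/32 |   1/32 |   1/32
I(X;Y) = 0.0329, I(X;f(Y)) = 0.0121, inequality holds: 0.0329 ≥ 0.0121

Data Processing Inequality: For any Markov chain X → Y → Z, we have I(X;Y) ≥ I(X;Z).

Here Z = f(Y) is a deterministic function of Y, forming X → Y → Z.

Original I(X;Y) = 0.0329 bits

After applying f:
P(X,Z) where Z=f(Y):
- P(X,Z=0) = P(X,Y=1) + P(X,Y=3)
- P(X,Z=1) = P(X,Y=0) + P(X,Y=2)

I(X;Z) = I(X;f(Y)) = 0.0121 bits

Verification: 0.0329 ≥ 0.0121 ✓

Information cannot be created by processing; the function f can only lose information about X.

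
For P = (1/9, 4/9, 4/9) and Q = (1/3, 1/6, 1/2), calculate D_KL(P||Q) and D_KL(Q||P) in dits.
D_KL(P||Q) = 0.1136, D_KL(Q||P) = 0.1136

KL divergence is not symmetric: D_KL(P||Q) ≠ D_KL(Q||P) in general.

D_KL(P||Q) = 0.1136 dits
D_KL(Q||P) = 0.1136 dits

In this case they happen to be equal (to 4 decimal places).

This asymmetry is why KL divergence is not a true distance metric.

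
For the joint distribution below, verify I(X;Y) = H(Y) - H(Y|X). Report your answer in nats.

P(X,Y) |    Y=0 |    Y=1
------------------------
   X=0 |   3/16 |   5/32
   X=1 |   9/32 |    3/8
I(X;Y) = 0.0062 nats

Mutual information has multiple equivalent forms:
- I(X;Y) = H(X) - H(X|Y)
- I(X;Y) = H(Y) - H(Y|X)
- I(X;Y) = H(X) + H(Y) - H(X,Y)

Computing all quantities:
H(X) = 0.6435, H(Y) = 0.6912, H(X,Y) = 1.3285
H(X|Y) = 0.6373, H(Y|X) = 0.6850

Verification:
H(X) - H(X|Y) = 0.6435 - 0.6373 = 0.0062
H(Y) - H(Y|X) = 0.6912 - 0.6850 = 0.0062
H(X) + H(Y) - H(X,Y) = 0.6435 + 0.6912 - 1.3285 = 0.0062

All forms give I(X;Y) = 0.0062 nats. ✓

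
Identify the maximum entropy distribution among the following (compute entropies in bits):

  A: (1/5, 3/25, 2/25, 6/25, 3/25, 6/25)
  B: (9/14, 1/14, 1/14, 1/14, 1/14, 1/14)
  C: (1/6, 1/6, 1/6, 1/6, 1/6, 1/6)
C

For a discrete distribution over n outcomes, entropy is maximized by the uniform distribution.

Computing entropies:
H(A) = 2.4783 bits
H(B) = 1.7695 bits
H(C) = 2.5850 bits

The uniform distribution (where all probabilities equal 1/6) achieves the maximum entropy of log_2(6) = 2.5850 bits.

Distribution C has the highest entropy.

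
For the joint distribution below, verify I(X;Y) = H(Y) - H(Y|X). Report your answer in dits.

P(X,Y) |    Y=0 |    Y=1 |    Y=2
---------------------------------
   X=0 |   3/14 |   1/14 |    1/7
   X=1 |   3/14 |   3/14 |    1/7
I(X;Y) = 0.0118 dits

Mutual information has multiple equivalent forms:
- I(X;Y) = H(X) - H(X|Y)
- I(X;Y) = H(Y) - H(Y|X)
- I(X;Y) = H(X) + H(Y) - H(X,Y)

Computing all quantities:
H(X) = 0.2966, H(Y) = 0.4686, H(X,Y) = 0.7534
H(X|Y) = 0.2848, H(Y|X) = 0.4568

Verification:
H(X) - H(X|Y) = 0.2966 - 0.2848 = 0.0118
H(Y) - H(Y|X) = 0.4686 - 0.4568 = 0.0118
H(X) + H(Y) - H(X,Y) = 0.2966 + 0.4686 - 0.7534 = 0.0118

All forms give I(X;Y) = 0.0118 dits. ✓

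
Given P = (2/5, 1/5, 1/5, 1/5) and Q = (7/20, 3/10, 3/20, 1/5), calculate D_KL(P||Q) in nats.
0.0299 nats

KL divergence: D_KL(P||Q) = Σ p(x) log(p(x)/q(x))

Computing term by term:
  x=0: 2/5 × log_e[(2/5)/(7/20)] = 2/5 × 0.1335 = 0.0534
  x=1: 1/5 × log_e[(1/5)/(3/10)] = 1/5 × -0.4055 = -0.0811
  x=2: 1/5 × log_e[(1/5)/(3/20)] = 1/5 × 0.2877 = 0.0575
  x=3: 1/5 × log_e[(1/5)/(1/5)] = 1/5 × 0.0000 = 0.0000

D_KL(P||Q) = 0.0299 nats

Note: KL divergence is always non-negative and equals 0 iff P = Q.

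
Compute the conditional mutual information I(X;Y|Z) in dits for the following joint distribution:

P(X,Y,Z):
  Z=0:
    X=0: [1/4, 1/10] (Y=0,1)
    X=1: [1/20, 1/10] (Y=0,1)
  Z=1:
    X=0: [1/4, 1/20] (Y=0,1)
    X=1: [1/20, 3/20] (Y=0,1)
0.0523 dits

Conditional mutual information: I(X;Y|Z) = H(X|Z) + H(Y|Z) - H(X,Y|Z)

H(Z) = 0.3010
H(X,Z) = 0.5798 → H(X|Z) = 0.2788
H(Y,Z) = 0.5933 → H(Y|Z) = 0.2923
H(X,Y,Z) = 0.8198 → H(X,Y|Z) = 0.5187

I(X;Y|Z) = 0.2788 + 0.2923 - 0.5187 = 0.0523 dits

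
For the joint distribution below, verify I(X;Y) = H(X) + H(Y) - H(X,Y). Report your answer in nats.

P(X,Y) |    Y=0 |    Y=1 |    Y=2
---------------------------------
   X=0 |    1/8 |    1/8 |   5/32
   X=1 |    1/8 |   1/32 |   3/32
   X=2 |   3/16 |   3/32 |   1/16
I(X;Y) = 0.0422 nats

Mutual information has multiple equivalent forms:
- I(X;Y) = H(X) - H(X|Y)
- I(X;Y) = H(Y) - H(Y|X)
- I(X;Y) = H(X) + H(Y) - H(X,Y)

Computing all quantities:
H(X) = 1.0796, H(Y) = 1.0717, H(X,Y) = 2.1091
H(X|Y) = 1.0374, H(Y|X) = 1.0295

Verification:
H(X) - H(X|Y) = 1.0796 - 1.0374 = 0.0422
H(Y) - H(Y|X) = 1.0717 - 1.0295 = 0.0422
H(X) + H(Y) - H(X,Y) = 1.0796 + 1.0717 - 2.1091 = 0.0422

All forms give I(X;Y) = 0.0422 nats. ✓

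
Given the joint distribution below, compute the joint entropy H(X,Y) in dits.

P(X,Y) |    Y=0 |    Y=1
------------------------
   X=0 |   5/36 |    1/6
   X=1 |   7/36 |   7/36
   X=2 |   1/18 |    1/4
0.7456 dits

Joint entropy is H(X,Y) = -Σ_{x,y} p(x,y) log p(x,y).

Summing over all non-zero entries:
H(X,Y) = -[5/36·log_10(5/36) + 1/6·log_10(1/6) + 7/36·log_10(7/36) + 7/36·log_10(7/36) + 1/18·log_10(1/18) + 1/4·log_10(1/4)]
H(X,Y) = 0.7456 dits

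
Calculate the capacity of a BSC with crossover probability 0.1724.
0.3368 bits

For a binary symmetric channel (BSC) with error probability p:
Capacity C = 1 - H(p) bits per symbol

where H(p) = -p log₂(p) - (1-p) log₂(1-p) is the binary entropy function.

H(0.1724) = 0.6632 bits
C = 1 - 0.6632 = 0.3368 bits per symbol

This means we can reliably transmit up to 0.3368 bits of information per channel use.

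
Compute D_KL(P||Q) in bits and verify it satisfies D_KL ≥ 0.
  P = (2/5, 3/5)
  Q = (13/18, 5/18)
0.3256 bits

KL divergence satisfies the Gibbs inequality: D_KL(P||Q) ≥ 0 for all distributions P, Q.

D_KL(P||Q) = Σ p(x) log(p(x)/q(x))
Term by term:
  x=0: 2/5 × log_2[(2/5)/(13/18)] = -0.3410
  x=1: 3/5 × log_2[(3/5)/(5/18)] = 0.6666
D_KL(P||Q) = 0.3256 bits

D_KL(P||Q) = 0.3256 ≥ 0 ✓

This non-negativity is a fundamental property: relative entropy cannot be negative because it measures how different Q is from P.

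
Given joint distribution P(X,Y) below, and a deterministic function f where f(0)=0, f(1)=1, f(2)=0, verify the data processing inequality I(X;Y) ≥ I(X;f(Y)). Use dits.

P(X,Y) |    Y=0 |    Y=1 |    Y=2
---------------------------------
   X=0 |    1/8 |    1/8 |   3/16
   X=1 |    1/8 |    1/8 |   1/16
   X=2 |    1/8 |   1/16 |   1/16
I(X;Y) = 0.0144, I(X;f(Y)) = 0.0037, inequality holds: 0.0144 ≥ 0.0037

Data Processing Inequality: For any Markov chain X → Y → Z, we have I(X;Y) ≥ I(X;Z).

Here Z = f(Y) is a deterministic function of Y, forming X → Y → Z.

Original I(X;Y) = 0.0144 dits

After applying f:
P(X,Z) where Z=f(Y):
- P(X,Z=0) = P(X,Y=0) + P(X,Y=2)
- P(X,Z=1) = P(X,Y=1)

I(X;Z) = I(X;f(Y)) = 0.0037 dits

Verification: 0.0144 ≥ 0.0037 ✓

Information cannot be created by processing; the function f can only lose information about X.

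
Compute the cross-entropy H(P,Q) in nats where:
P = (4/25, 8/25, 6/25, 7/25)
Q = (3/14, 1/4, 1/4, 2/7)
1.3736 nats

Cross-entropy: H(P,Q) = -Σ p(x) log q(x)

Alternatively: H(P,Q) = H(P) + D_KL(P||Q)
H(P) = 1.3568 nats
D_KL(P||Q) = 0.0168 nats

H(P,Q) = 1.3568 + 0.0168 = 1.3736 nats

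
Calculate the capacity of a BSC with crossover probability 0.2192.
0.2413 bits

For a binary symmetric channel (BSC) with error probability p:
Capacity C = 1 - H(p) bits per symbol

where H(p) = -p log₂(p) - (1-p) log₂(1-p) is the binary entropy function.

H(0.2192) = 0.7587 bits
C = 1 - 0.7587 = 0.2413 bits per symbol

This means we can reliably transmit up to 0.2413 bits of information per channel use.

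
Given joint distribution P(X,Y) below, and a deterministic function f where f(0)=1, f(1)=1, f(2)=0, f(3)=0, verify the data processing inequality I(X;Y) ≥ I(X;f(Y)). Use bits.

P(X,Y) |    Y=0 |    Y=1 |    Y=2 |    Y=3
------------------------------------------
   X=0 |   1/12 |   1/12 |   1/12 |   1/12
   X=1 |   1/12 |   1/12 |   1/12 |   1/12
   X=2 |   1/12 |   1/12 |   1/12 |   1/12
I(X;Y) = 0.0000, I(X;f(Y)) = 0.0000, inequality holds: 0.0000 ≥ 0.0000

Data Processing Inequality: For any Markov chain X → Y → Z, we have I(X;Y) ≥ I(X;Z).

Here Z = f(Y) is a deterministic function of Y, forming X → Y → Z.

Original I(X;Y) = 0.0000 bits

After applying f:
P(X,Z) where Z=f(Y):
- P(X,Z=0) = P(X,Y=2) + P(X,Y=3)
- P(X,Z=1) = P(X,Y=0) + P(X,Y=1)

I(X;Z) = I(X;f(Y)) = 0.0000 bits

Verification: 0.0000 ≥ 0.0000 ✓

Information cannot be created by processing; the function f can only lose information about X.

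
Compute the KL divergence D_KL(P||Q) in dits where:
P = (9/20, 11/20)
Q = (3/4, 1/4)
0.0885 dits

KL divergence: D_KL(P||Q) = Σ p(x) log(p(x)/q(x))

Computing term by term:
  x=0: 9/20 × log_10[(9/20)/(3/4)] = 9/20 × -0.2218 = -0.0998
  x=1: 11/20 × log_10[(11/20)/(1/4)] = 11/20 × 0.3424 = 0.1883

D_KL(P||Q) = 0.0885 dits

Note: KL divergence is always non-negative and equals 0 iff P = Q.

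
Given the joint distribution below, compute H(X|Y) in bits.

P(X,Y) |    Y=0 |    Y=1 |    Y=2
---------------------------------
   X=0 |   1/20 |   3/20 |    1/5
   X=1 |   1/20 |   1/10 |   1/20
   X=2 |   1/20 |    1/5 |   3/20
1.4887 bits

Using the chain rule: H(X|Y) = H(X,Y) - H(Y)

First, compute H(X,Y) = 2.9464 bits

Marginal P(Y) = (3/20, 9/20, 2/5)
H(Y) = 1.4577 bits

H(X|Y) = H(X,Y) - H(Y) = 2.9464 - 1.4577 = 1.4887 bits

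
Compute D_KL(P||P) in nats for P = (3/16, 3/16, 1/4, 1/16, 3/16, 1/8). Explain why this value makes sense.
0.0000 nats

KL divergence satisfies the Gibbs inequality: D_KL(P||Q) ≥ 0 for all distributions P, Q.

D_KL(P||Q) = Σ p(x) log(p(x)/q(x))
Each term is p(x) × log_e(p(x)/p(x)) = p(x) × log_e(1) = 0, so the sum is 0.
D_KL(P||Q) = 0.0000 nats

When P = Q, the KL divergence is exactly 0, as there is no 'divergence' between identical distributions.

This non-negativity is a fundamental property: relative entropy cannot be negative because it measures how different Q is from P.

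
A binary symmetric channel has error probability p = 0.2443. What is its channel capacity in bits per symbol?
0.1979 bits

For a binary symmetric channel (BSC) with error probability p:
Capacity C = 1 - H(p) bits per symbol

where H(p) = -p log₂(p) - (1-p) log₂(1-p) is the binary entropy function.

H(0.2443) = 0.8021 bits
C = 1 - 0.8021 = 0.1979 bits per symbol

This means we can reliably transmit up to 0.1979 bits of information per channel use.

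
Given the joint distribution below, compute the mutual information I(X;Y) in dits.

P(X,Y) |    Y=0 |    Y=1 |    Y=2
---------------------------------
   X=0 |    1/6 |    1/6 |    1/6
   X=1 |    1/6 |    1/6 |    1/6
0.0000 dits

Mutual information: I(X;Y) = H(X) + H(Y) - H(X,Y)

Marginals:
P(X) = (1/2, 1/2), H(X) = 0.3010 dits
P(Y) = (1/3, 1/3, 1/3), H(Y) = 0.4771 dits

Joint entropy: H(X,Y) = 0.7782 dits

I(X;Y) = 0.3010 + 0.4771 - 0.7782 = 0.0000 dits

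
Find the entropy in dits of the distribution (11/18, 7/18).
0.2902 dits

Shannon entropy is H(X) = -Σ p(x) log p(x).

For P = (11/18, 7/18):
H = -11/18 × log_10(11/18) -7/18 × log_10(7/18)
H = 0.2902 dits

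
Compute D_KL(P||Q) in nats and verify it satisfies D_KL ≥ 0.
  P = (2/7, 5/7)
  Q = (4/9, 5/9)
0.0533 nats

KL divergence satisfies the Gibbs inequality: D_KL(P||Q) ≥ 0 for all distributions P, Q.

D_KL(P||Q) = Σ p(x) log(p(x)/q(x))
Term by term:
  x=0: 2/7 × log_e[(2/7)/(4/9)] = -0.1262
  x=1: 5/7 × log_e[(5/7)/(5/9)] = 0.1795
D_KL(P||Q) = 0.0533 nats

D_KL(P||Q) = 0.0533 ≥ 0 ✓

This non-negativity is a fundamental property: relative entropy cannot be negative because it measures how different Q is from P.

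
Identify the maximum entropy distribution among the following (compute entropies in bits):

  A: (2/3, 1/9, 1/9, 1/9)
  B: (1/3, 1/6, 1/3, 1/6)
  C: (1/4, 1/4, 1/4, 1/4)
C

For a discrete distribution over n outcomes, entropy is maximized by the uniform distribution.

Computing entropies:
H(A) = 1.4466 bits
H(B) = 1.9183 bits
H(C) = 2.0000 bits

The uniform distribution (where all probabilities equal 1/4) achieves the maximum entropy of log_2(4) = 2.0000 bits.

Distribution C has the highest entropy.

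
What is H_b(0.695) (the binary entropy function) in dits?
0.2671 dits

The binary entropy function is:
H(p) = -p log(p) - (1-p) log(1-p)

H(0.695) = -0.695 × log_10(0.695) - 0.305 × log_10(0.305)
H(0.695) = 0.2671 dits

Note: Binary entropy is maximized at p=0.5 (H=1 bit) and minimized at p=0 or p=1 (H=0).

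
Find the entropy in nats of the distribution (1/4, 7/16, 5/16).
1.0717 nats

Shannon entropy is H(X) = -Σ p(x) log p(x).

For P = (1/4, 7/16, 5/16):
H = -1/4 × log_e(1/4) -7/16 × log_e(7/16) -5/16 × log_e(5/16)
H = 1.0717 nats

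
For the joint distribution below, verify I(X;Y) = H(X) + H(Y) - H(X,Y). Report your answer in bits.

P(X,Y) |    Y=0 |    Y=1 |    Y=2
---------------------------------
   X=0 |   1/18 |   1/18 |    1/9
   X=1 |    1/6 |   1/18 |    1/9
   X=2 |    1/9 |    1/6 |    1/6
I(X;Y) = 0.0579 bits

Mutual information has multiple equivalent forms:
- I(X;Y) = H(X) - H(X|Y)
- I(X;Y) = H(Y) - H(Y|X)
- I(X;Y) = H(X) + H(Y) - H(X,Y)

Computing all quantities:
H(X) = 1.5305, H(Y) = 1.5715, H(X,Y) = 3.0441
H(X|Y) = 1.4726, H(Y|X) = 1.5136

Verification:
H(X) - H(X|Y) = 1.5305 - 1.4726 = 0.0579
H(Y) - H(Y|X) = 1.5715 - 1.5136 = 0.0579
H(X) + H(Y) - H(X,Y) = 1.5305 + 1.5715 - 3.0441 = 0.0579

All forms give I(X;Y) = 0.0579 bits. ✓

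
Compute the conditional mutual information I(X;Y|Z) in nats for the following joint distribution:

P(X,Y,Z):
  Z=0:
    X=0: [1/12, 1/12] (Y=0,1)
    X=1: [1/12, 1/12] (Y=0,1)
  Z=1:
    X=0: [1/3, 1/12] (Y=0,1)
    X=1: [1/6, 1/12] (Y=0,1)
0.0073 nats

Conditional mutual information: I(X;Y|Z) = H(X|Z) + H(Y|Z) - H(X,Y|Z)

H(Z) = 0.6365
H(X,Z) = 1.3086 → H(X|Z) = 0.6721
H(Y,Z) = 1.2425 → H(Y|Z) = 0.6059
H(X,Y,Z) = 1.9073 → H(X,Y|Z) = 1.2708

I(X;Y|Z) = 0.6721 + 0.6059 - 1.2708 = 0.0073 nats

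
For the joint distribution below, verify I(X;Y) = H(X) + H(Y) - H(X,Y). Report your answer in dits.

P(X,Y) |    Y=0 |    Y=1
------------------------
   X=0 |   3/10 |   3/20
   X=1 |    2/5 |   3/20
I(X;Y) = 0.0009 dits

Mutual information has multiple equivalent forms:
- I(X;Y) = H(X) - H(X|Y)
- I(X;Y) = H(Y) - H(Y|X)
- I(X;Y) = H(X) + H(Y) - H(X,Y)

Computing all quantities:
H(X) = 0.2989, H(Y) = 0.2653, H(X,Y) = 0.5632
H(X|Y) = 0.2979, H(Y|X) = 0.2644

Verification:
H(X) - H(X|Y) = 0.2989 - 0.2979 = 0.0009
H(Y) - H(Y|X) = 0.2653 - 0.2644 = 0.0009
H(X) + H(Y) - H(X,Y) = 0.2989 + 0.2653 - 0.5632 = 0.0009

All forms give I(X;Y) = 0.0009 dits. ✓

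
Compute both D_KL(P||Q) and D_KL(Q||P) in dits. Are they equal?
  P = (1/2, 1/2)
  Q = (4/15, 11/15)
D_KL(P||Q) = 0.0533, D_KL(Q||P) = 0.0492

KL divergence is not symmetric: D_KL(P||Q) ≠ D_KL(Q||P) in general.

D_KL(P||Q) = 0.0533 dits
D_KL(Q||P) = 0.0492 dits

No, they are not equal!

This asymmetry is why KL divergence is not a true distance metric.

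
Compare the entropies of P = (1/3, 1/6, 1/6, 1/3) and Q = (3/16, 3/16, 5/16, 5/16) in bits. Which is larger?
Q

Computing entropies in bits:
H(P) = 1.9183
H(Q) = 1.9544

Distribution Q has higher entropy.

Intuition: The distribution closer to uniform (more spread out) has higher entropy.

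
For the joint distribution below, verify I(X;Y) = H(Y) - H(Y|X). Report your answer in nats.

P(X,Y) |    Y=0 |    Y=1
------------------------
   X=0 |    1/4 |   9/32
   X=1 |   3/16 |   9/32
I(X;Y) = 0.0025 nats

Mutual information has multiple equivalent forms:
- I(X;Y) = H(X) - H(X|Y)
- I(X;Y) = H(Y) - H(Y|X)
- I(X;Y) = H(X) + H(Y) - H(X,Y)

Computing all quantities:
H(X) = 0.6912, H(Y) = 0.6853, H(X,Y) = 1.3740
H(X|Y) = 0.6887, H(Y|X) = 0.6828

Verification:
H(X) - H(X|Y) = 0.6912 - 0.6887 = 0.0025
H(Y) - H(Y|X) = 0.6853 - 0.6828 = 0.0025
H(X) + H(Y) - H(X,Y) = 0.6912 + 0.6853 - 1.3740 = 0.0025

All forms give I(X;Y) = 0.0025 nats. ✓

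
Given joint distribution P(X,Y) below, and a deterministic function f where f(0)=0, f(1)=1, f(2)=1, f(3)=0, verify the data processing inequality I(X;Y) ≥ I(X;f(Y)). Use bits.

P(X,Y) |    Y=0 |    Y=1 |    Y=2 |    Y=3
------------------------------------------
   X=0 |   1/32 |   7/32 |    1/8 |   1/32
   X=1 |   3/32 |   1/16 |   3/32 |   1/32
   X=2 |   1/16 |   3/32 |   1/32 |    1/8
I(X;Y) = 0.1882, I(X;f(Y)) = 0.1206, inequality holds: 0.1882 ≥ 0.1206

Data Processing Inequality: For any Markov chain X → Y → Z, we have I(X;Y) ≥ I(X;Z).

Here Z = f(Y) is a deterministic function of Y, forming X → Y → Z.

Original I(X;Y) = 0.1882 bits

After applying f:
P(X,Z) where Z=f(Y):
- P(X,Z=0) = P(X,Y=0) + P(X,Y=3)
- P(X,Z=1) = P(X,Y=1) + P(X,Y=2)

I(X;Z) = I(X;f(Y)) = 0.1206 bits

Verification: 0.1882 ≥ 0.1206 ✓

Information cannot be created by processing; the function f can only lose information about X.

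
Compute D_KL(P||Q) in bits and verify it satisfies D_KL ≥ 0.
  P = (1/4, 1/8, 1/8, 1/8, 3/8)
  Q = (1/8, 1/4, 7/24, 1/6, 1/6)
0.3590 bits

KL divergence satisfies the Gibbs inequality: D_KL(P||Q) ≥ 0 for all distributions P, Q.

D_KL(P||Q) = Σ p(x) log(p(x)/q(x))
Term by term:
  x=0: 1/4 × log_2[(1/4)/(1/8)] = 0.2500
  x=1: 1/8 × log_2[(1/8)/(1/4)] = -0.1250
  x=2: 1/8 × log_2[(1/8)/(7/24)] = -0.1528
  x=3: 1/8 × log_2[(1/8)/(1/6)] = -0.0519
  x=4: 3/8 × log_2[(3/8)/(1/6)] = 0.4387
D_KL(P||Q) = 0.3590 bits

D_KL(P||Q) = 0.3590 ≥ 0 ✓

This non-negativity is a fundamental property: relative entropy cannot be negative because it measures how different Q is from P.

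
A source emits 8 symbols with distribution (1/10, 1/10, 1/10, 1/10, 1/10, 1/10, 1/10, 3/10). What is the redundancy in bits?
0.1536 bits

Redundancy measures how far a source is from maximum entropy:
R = H_max - H(X)

Maximum entropy for 8 symbols: H_max = log_2(8) = 3.0000 bits
Actual entropy: H(X) = 2.8464 bits
Redundancy: R = 3.0000 - 2.8464 = 0.1536 bits

This redundancy represents potential for compression: the source could be compressed by 0.1536 bits per symbol.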